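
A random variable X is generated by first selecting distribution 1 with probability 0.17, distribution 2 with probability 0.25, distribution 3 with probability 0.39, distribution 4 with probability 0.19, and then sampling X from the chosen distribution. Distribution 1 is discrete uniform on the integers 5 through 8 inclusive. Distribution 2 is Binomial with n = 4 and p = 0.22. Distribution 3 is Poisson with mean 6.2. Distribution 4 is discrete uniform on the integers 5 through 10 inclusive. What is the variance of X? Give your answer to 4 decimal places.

Per component, 1: μ=6.5, E[X²]=43.5; 2: μ=0.88, E[X²]=1.4608; 3: μ=6.2, E[X²]=44.64; 4: μ=7.5, E[X²]=59.1667.
E[X] = 0.17·6.5 + 0.25·0.88 + 0.39·6.2 + 0.19·7.5 = 5.168.
E[X²] = 0.17·43.5 + 0.25·1.4608 + 0.39·44.64 + 0.19·59.1667 = 36.4115.
Var(X) = E[X²] − (E[X])² = 36.4115 − 26.7082 = 9.70324.

9.7032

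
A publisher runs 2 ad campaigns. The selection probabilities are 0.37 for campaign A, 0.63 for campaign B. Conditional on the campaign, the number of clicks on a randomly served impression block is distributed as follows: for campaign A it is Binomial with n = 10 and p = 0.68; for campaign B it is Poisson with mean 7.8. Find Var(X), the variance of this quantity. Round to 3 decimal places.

Per component, A: μ=6.8, E[X²]=48.416; B: μ=7.8, E[X²]=68.64.
E[X] = 0.37·6.8 + 0.63·7.8 = 7.43.
E[X²] = 0.37·48.416 + 0.63·68.64 = 61.1571.
Var(X) = E[X²] − (E[X])² = 61.1571 − 55.2049 = 5.95222.

5.952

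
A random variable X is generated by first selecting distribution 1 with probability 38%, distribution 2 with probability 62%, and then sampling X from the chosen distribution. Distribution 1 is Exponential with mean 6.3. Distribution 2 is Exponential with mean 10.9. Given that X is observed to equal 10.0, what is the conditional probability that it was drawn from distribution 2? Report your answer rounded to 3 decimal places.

0.648

Likelihoods f(10.0 | ·): 1: 0.0324566; 2: 0.0366554.
Posterior ∝ prior × likelihood. Numerator for 2: 0.62·0.0366554 = 0.0227264.
Normalizing constant: 0.38·0.0324566 + 0.62·0.0366554 = 0.0350599.
P(2 | observation) = 0.0227264 / 0.0350599 = 0.648216.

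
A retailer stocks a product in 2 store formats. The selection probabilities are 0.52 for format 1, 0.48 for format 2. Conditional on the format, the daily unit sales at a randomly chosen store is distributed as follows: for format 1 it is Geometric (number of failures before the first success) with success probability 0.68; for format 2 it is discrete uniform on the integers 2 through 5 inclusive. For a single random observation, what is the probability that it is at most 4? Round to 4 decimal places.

0.8783

Conditional on each format, P(X ≤ 4): 1: 0.996645; 2: 0.75.
By total probability, P(X ≤ 4) = 0.52·0.996645 + 0.48·0.75 = 0.878255.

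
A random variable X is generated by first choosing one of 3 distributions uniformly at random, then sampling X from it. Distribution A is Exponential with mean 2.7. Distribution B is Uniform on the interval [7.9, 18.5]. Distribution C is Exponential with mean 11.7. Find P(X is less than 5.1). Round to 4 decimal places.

0.4007

Conditional on each component, P(X < 5.1): A: 0.84876; B: 0; C: 0.353316.
By total probability, P(X < 5.1) = 0.333333·0.84876 + 0.333333·0 + 0.333333·0.353316 = 0.400692.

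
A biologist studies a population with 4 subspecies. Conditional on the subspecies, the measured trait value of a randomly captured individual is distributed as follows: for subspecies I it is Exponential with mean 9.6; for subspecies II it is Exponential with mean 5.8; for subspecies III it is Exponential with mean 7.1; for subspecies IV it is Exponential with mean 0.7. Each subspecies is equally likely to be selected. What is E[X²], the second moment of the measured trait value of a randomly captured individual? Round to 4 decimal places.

88.3500

For each component E[X²] = Var + (mean)², giving I: 184.32; II: 67.28; III: 100.82; IV: 0.98.
Overall E[X²] = 0.25·184.32 + 0.25·67.28 + 0.25·100.82 + 0.25·0.98 = 88.35.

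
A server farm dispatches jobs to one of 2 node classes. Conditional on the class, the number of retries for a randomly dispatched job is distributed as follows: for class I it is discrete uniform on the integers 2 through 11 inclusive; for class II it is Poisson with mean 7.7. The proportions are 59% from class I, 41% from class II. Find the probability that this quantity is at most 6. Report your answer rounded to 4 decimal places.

0.4391

Conditional on each class, P(X ≤ 6): I: 0.5; II: 0.351369.
By total probability, P(X ≤ 6) = 0.59·0.5 + 0.41·0.351369 = 0.439061.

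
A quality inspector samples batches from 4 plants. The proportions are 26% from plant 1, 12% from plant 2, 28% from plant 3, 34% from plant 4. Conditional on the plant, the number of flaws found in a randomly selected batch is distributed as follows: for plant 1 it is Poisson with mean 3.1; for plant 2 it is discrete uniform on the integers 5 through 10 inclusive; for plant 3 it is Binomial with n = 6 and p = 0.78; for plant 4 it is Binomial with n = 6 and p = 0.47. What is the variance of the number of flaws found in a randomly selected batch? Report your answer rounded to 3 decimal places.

4.235

Per component, 1: μ=3.1, E[X²]=12.71; 2: μ=7.5, E[X²]=59.1667; 3: μ=4.68, E[X²]=22.932; 4: μ=2.82, E[X²]=9.447.
E[X] = 0.26·3.1 + 0.12·7.5 + 0.28·4.68 + 0.34·2.82 = 3.9752.
E[X²] = 0.26·12.71 + 0.12·59.1667 + 0.28·22.932 + 0.34·9.447 = 20.0375.
Var(X) = E[X²] − (E[X])² = 20.0375 − 15.8022 = 4.23532.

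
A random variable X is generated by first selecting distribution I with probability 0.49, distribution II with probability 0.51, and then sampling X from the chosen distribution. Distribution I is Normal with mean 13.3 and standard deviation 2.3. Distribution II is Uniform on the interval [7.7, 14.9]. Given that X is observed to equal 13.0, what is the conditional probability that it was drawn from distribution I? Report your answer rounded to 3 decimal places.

0.543

Likelihoods f(13.0 | ·): I: 0.171984; II: 0.138889.
Posterior ∝ prior × likelihood. Numerator for I: 0.49·0.171984 = 0.0842721.
Normalizing constant: 0.49·0.171984 + 0.51·0.138889 = 0.155105.
P(I | observation) = 0.0842721 / 0.155105 = 0.543321.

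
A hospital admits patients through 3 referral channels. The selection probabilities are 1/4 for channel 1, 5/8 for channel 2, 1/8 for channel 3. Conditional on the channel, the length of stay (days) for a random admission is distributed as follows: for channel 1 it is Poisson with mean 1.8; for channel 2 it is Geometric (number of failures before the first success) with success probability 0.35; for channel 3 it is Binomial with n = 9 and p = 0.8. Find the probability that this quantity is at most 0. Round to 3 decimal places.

0.260

Conditional on each channel, P(X ≤ 0): 1: 0.165299; 2: 0.35; 3: 5.12e-07.
By total probability, P(X ≤ 0) = 0.25·0.165299 + 0.625·0.35 + 0.125·5.12e-07 = 0.260075.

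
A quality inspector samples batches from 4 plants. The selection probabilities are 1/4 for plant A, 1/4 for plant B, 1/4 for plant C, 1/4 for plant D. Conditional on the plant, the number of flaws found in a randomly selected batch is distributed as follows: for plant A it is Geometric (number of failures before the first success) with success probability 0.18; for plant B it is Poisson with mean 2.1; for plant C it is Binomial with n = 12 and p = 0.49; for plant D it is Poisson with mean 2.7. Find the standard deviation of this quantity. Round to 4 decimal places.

3.2444

Per component, A: μ=4.55556, E[X²]=46.0617; B: μ=2.1, E[X²]=6.51; C: μ=5.88, E[X²]=37.5732; D: μ=2.7, E[X²]=9.99.
E[X] = 0.25·4.55556 + 0.25·2.1 + 0.25·5.88 + 0.25·2.7 = 3.80889.
E[X²] = 0.25·46.0617 + 0.25·6.51 + 0.25·37.5732 + 0.25·9.99 = 25.0337.
Var(X) = E[X²] − (E[X])² = 25.0337 − 14.5076 = 10.5261.
SD(X) = √10.5261 = 3.24439.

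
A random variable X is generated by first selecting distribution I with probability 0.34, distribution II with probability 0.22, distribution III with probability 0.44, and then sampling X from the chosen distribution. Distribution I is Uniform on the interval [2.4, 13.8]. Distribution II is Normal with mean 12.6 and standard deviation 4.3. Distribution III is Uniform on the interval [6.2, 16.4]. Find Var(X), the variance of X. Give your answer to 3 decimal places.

14.775

Per component, I: μ=8.1, E[X²]=76.44; II: μ=12.6, E[X²]=177.25; III: μ=11.3, E[X²]=136.36.
E[X] = 0.34·8.1 + 0.22·12.6 + 0.44·11.3 = 10.498.
E[X²] = 0.34·76.44 + 0.22·177.25 + 0.44·136.36 = 124.983.
Var(X) = E[X²] − (E[X])² = 124.983 − 110.208 = 14.775.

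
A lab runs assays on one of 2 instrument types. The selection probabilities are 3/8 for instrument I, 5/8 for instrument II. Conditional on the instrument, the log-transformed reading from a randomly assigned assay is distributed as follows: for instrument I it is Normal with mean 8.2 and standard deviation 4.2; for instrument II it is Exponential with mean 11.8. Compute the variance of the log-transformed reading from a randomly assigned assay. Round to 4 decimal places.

96.6775

Per component, I: μ=8.2, E[X²]=84.88; II: μ=11.8, E[X²]=278.48.
E[X] = 0.375·8.2 + 0.625·11.8 = 10.45.
E[X²] = 0.375·84.88 + 0.625·278.48 = 205.88.
Var(X) = E[X²] − (E[X])² = 205.88 − 109.202 = 96.6775.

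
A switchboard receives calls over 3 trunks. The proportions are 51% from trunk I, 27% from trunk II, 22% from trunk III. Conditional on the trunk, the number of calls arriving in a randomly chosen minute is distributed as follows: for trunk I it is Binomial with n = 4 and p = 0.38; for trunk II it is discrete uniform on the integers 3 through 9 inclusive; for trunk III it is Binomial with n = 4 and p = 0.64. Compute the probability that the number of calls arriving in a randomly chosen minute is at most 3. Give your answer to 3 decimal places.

Conditional on each trunk, P(X ≤ 3): I: 0.979149; II: 0.142857; III: 0.832228.
By total probability, P(X ≤ 3) = 0.51·0.979149 + 0.27·0.142857 + 0.22·0.832228 = 0.721027.

0.721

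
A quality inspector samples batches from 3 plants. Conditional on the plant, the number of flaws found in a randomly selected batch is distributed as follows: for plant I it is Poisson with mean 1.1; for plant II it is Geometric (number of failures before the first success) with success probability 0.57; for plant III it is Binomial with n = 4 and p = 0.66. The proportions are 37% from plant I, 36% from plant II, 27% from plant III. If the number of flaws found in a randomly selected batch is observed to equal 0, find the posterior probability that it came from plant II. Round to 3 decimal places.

Likelihoods P(X=0 | ·): I: 0.332871; II: 0.57; III: 0.0133634.
Posterior ∝ prior × likelihood. Numerator for II: 0.36·0.57 = 0.2052.
Normalizing constant: 0.37·0.332871 + 0.36·0.57 + 0.27·0.0133634 = 0.33197.
P(II | observation) = 0.2052 / 0.33197 = 0.618127.

0.618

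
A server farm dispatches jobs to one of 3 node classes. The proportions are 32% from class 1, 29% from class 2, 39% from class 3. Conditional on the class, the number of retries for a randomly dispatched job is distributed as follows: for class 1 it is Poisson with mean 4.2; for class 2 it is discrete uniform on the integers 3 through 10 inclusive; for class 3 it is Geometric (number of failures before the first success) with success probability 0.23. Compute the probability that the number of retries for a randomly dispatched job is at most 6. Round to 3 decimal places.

Conditional on each class, P(X ≤ 6): 1: 0.867464; 2: 0.5; 3: 0.839515.
By total probability, P(X ≤ 6) = 0.32·0.867464 + 0.29·0.5 + 0.39·0.839515 = 0.749999.

0.750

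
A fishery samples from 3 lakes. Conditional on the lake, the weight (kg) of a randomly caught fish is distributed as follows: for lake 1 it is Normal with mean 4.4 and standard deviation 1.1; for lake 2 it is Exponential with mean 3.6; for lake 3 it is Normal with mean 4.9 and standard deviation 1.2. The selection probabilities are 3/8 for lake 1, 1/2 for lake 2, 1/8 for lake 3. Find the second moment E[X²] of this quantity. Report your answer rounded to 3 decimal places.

23.855

For each component E[X²] = Var + (mean)², giving 1: 20.57; 2: 25.92; 3: 25.45.
Overall E[X²] = 0.375·20.57 + 0.5·25.92 + 0.125·25.45 = 23.855.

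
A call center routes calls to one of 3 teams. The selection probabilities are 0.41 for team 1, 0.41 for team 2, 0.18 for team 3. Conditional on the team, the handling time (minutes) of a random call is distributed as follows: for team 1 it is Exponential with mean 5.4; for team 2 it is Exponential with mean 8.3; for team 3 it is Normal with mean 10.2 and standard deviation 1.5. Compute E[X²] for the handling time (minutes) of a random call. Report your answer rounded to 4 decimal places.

99.5332

For each component E[X²] = Var + (mean)², giving 1: 58.32; 2: 137.78; 3: 106.29.
Overall E[X²] = 0.41·58.32 + 0.41·137.78 + 0.18·106.29 = 99.5332.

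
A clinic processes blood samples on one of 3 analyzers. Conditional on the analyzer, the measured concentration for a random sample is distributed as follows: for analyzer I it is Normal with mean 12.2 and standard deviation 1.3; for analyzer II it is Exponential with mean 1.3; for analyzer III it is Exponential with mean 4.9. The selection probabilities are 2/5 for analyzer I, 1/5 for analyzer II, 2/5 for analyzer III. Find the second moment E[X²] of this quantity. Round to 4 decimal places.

For each component E[X²] = Var + (mean)², giving I: 150.53; II: 3.38; III: 48.02.
Overall E[X²] = 0.4·150.53 + 0.2·3.38 + 0.4·48.02 = 80.096.

80.0960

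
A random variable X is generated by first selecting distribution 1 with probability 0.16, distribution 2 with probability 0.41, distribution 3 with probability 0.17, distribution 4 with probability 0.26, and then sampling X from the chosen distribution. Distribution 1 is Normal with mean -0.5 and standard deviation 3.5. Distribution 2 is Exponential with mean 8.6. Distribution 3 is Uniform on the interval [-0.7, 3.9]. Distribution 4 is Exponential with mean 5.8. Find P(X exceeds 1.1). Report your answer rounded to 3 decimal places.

Conditional on each component, P(X > 1.1): 1: 0.323784; 2: 0.879935; 3: 0.608696; 4: 0.827244.
By total probability, P(X > 1.1) = 0.16·0.323784 + 0.41·0.879935 + 0.17·0.608696 + 0.26·0.827244 = 0.731141.

0.731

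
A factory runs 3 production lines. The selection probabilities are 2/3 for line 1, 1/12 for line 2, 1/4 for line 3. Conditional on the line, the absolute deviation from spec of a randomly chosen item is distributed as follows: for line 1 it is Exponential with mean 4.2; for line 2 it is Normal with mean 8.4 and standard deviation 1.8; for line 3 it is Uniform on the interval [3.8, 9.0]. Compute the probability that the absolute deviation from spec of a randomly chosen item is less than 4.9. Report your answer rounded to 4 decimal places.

Conditional on each line, P(X < 4.9): 1: 0.688597; 2: 0.0259209; 3: 0.211538.
By total probability, P(X < 4.9) = 0.666667·0.688597 + 0.0833333·0.0259209 + 0.25·0.211538 = 0.514109.

0.5141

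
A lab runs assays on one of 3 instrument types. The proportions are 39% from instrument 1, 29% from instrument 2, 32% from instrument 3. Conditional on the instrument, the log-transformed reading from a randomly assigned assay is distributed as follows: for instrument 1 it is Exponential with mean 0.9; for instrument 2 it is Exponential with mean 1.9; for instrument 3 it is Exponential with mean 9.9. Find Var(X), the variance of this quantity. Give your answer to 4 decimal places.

Per component, 1: μ=0.9, E[X²]=1.62; 2: μ=1.9, E[X²]=7.22; 3: μ=9.9, E[X²]=196.02.
E[X] = 0.39·0.9 + 0.29·1.9 + 0.32·9.9 = 4.07.
E[X²] = 0.39·1.62 + 0.29·7.22 + 0.32·196.02 = 65.452.
Var(X) = E[X²] − (E[X])² = 65.452 − 16.5649 = 48.8871.

48.8871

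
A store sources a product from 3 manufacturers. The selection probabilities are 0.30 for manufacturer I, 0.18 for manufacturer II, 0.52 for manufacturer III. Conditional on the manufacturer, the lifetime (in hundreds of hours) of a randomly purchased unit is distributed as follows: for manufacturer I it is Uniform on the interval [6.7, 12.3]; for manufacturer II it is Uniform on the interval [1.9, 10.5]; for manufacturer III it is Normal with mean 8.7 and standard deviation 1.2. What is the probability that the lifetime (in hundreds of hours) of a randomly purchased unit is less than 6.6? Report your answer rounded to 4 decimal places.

Conditional on each manufacturer, P(X < 6.6): I: 0; II: 0.546512; III: 0.0400592.
By total probability, P(X < 6.6) = 0.3·0 + 0.18·0.546512 + 0.52·0.0400592 = 0.119203.

0.1192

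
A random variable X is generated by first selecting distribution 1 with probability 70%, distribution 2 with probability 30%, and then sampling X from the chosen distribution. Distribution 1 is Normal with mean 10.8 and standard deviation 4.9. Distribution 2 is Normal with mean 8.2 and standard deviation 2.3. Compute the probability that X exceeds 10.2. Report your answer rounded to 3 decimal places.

0.442

Conditional on each component, P(X > 10.2): 1: 0.548728; 2: 0.192269.
By total probability, P(X > 10.2) = 0.7·0.548728 + 0.3·0.192269 = 0.441791.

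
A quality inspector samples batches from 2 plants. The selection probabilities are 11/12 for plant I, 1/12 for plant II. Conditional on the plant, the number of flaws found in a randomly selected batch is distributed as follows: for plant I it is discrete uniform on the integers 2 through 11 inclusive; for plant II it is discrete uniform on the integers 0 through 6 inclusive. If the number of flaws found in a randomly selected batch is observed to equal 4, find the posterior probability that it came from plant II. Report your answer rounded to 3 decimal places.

Likelihoods P(X=4 | ·): I: 0.1; II: 0.142857.
Posterior ∝ prior × likelihood. Numerator for II: 0.0833333·0.142857 = 0.0119048.
Normalizing constant: 0.916667·0.1 + 0.0833333·0.142857 = 0.103571.
P(II | observation) = 0.0119048 / 0.103571 = 0.114943.

0.115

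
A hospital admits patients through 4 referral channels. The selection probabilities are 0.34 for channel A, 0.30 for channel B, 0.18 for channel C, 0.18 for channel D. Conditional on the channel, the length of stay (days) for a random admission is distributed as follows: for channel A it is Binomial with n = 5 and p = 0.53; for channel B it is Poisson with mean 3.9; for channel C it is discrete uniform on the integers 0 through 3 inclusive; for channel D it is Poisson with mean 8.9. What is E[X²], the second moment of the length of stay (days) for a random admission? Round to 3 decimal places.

25.034

For each component E[X²] = Var + (mean)², giving A: 8.268; B: 19.11; C: 3.5; D: 88.11.
Overall E[X²] = 0.34·8.268 + 0.3·19.11 + 0.18·3.5 + 0.18·88.11 = 25.0339.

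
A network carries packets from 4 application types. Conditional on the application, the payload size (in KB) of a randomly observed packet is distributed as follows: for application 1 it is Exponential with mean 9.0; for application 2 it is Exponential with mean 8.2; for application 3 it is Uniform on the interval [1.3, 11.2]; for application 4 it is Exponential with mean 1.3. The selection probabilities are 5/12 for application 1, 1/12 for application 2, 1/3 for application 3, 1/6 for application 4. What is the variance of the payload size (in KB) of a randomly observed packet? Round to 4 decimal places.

49.6756

Per component, 1: μ=9, E[X²]=162; 2: μ=8.2, E[X²]=134.48; 3: μ=6.25, E[X²]=47.23; 4: μ=1.3, E[X²]=3.38.
E[X] = 0.416667·9 + 0.0833333·8.2 + 0.333333·6.25 + 0.166667·1.3 = 6.73333.
E[X²] = 0.416667·162 + 0.0833333·134.48 + 0.333333·47.23 + 0.166667·3.38 = 95.0133.
Var(X) = E[X²] − (E[X])² = 95.0133 − 45.3378 = 49.6756.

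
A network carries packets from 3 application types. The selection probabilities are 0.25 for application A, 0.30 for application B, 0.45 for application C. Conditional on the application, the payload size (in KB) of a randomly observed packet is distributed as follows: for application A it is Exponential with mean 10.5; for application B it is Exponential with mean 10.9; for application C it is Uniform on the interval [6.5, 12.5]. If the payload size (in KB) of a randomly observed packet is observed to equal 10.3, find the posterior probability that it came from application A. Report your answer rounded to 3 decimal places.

0.094

Likelihoods f(10.3 | ·): A: 0.0357099; B: 0.0356603; C: 0.166667.
Posterior ∝ prior × likelihood. Numerator for A: 0.25·0.0357099 = 0.00892747.
Normalizing constant: 0.25·0.0357099 + 0.3·0.0356603 + 0.45·0.166667 = 0.0946256.
P(A | observation) = 0.00892747 / 0.0946256 = 0.0943452.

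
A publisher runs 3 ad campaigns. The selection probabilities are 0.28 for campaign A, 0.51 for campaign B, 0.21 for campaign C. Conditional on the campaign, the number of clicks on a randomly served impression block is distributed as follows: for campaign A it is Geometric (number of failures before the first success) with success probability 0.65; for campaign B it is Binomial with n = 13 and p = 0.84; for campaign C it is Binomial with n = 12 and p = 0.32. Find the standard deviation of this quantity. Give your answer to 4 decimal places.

Per component, A: μ=0.538462, E[X²]=1.11834; B: μ=10.92, E[X²]=120.994; C: μ=3.84, E[X²]=17.3568.
E[X] = 0.28·0.538462 + 0.51·10.92 + 0.21·3.84 = 6.52637.
E[X²] = 0.28·1.11834 + 0.51·120.994 + 0.21·17.3568 = 65.6648.
Var(X) = E[X²] − (E[X])² = 65.6648 − 42.5935 = 23.0713.
SD(X) = √23.0713 = 4.80326.

4.8033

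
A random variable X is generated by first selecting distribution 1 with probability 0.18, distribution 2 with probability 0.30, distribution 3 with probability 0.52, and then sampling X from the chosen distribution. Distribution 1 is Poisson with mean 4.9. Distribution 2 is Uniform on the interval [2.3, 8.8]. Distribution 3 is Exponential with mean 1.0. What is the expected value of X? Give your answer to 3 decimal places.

3.067

Component means — 1: 4.9; 2: 5.55; 3: 1.
E[X] = 0.18·4.9 + 0.3·5.55 + 0.52·1 = 3.067.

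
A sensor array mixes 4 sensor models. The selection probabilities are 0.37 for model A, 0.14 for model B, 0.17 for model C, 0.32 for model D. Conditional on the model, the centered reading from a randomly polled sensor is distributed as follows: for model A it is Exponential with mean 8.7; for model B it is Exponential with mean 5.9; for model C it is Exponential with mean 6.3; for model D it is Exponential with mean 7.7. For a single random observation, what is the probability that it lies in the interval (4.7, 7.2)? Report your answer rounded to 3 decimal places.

0.150

Conditional on each model, P(4.7 < X < 7.2): A: 0.145511; B: 0.155725; C: 0.155338; D: 0.150579.
By total probability, P(4.7 < X < 7.2) = 0.37·0.145511 + 0.14·0.155725 + 0.17·0.155338 + 0.32·0.150579 = 0.150233.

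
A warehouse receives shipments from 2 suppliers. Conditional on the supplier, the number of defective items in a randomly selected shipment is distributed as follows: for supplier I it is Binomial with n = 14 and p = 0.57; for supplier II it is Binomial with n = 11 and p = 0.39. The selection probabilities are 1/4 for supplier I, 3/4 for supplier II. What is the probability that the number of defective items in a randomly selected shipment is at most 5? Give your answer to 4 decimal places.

Conditional on each supplier, P(X ≤ 5): I: 0.0909679; II: 0.775101.
By total probability, P(X ≤ 5) = 0.25·0.0909679 + 0.75·0.775101 = 0.604068.

0.6041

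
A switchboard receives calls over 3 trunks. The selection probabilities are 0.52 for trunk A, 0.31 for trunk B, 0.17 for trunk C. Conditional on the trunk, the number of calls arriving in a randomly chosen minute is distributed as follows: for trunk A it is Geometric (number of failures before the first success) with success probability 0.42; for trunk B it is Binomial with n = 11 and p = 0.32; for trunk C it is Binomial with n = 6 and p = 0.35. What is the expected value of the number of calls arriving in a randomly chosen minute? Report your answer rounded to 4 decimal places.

Component means — A: 1.38095; B: 3.52; C: 2.1.
E[X] = 0.52·1.38095 + 0.31·3.52 + 0.17·2.1 = 2.1663.

2.1663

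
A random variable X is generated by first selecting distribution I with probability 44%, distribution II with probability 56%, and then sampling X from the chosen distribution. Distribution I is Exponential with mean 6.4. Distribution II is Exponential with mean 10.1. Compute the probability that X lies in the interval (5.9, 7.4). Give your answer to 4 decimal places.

0.0797

Conditional on each component, P(5.9 < X < 7.4): I: 0.0831086; II: 0.0769525.
By total probability, P(5.9 < X < 7.4) = 0.44·0.0831086 + 0.56·0.0769525 = 0.0796611.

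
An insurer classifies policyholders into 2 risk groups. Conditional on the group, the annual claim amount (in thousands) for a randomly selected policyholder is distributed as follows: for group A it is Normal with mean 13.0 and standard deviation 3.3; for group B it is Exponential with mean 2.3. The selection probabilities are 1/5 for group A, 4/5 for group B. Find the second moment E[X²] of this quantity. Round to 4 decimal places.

For each component E[X²] = Var + (mean)², giving A: 179.89; B: 10.58.
Overall E[X²] = 0.2·179.89 + 0.8·10.58 = 44.442.

44.4420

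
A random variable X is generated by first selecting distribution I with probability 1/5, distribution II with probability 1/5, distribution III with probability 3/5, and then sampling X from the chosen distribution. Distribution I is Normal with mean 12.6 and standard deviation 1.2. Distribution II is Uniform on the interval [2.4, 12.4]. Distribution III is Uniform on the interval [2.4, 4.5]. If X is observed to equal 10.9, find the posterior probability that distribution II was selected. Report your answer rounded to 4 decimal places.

Likelihoods f(10.9 | ·): I: 0.121878; II: 0.1; III: 0.
Posterior ∝ prior × likelihood. Numerator for II: 0.2·0.1 = 0.02.
Normalizing constant: 0.2·0.121878 + 0.2·0.1 + 0.6·0 = 0.0443757.
P(II | observation) = 0.02 / 0.0443757 = 0.450698.

0.4507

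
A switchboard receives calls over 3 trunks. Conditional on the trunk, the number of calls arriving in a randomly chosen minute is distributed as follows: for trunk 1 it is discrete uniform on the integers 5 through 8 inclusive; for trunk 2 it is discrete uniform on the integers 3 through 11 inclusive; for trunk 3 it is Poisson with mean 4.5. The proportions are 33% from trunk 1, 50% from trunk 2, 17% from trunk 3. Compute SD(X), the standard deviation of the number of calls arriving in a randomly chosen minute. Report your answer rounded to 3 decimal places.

2.304

Per component, 1: μ=6.5, E[X²]=43.5; 2: μ=7, E[X²]=55.6667; 3: μ=4.5, E[X²]=24.75.
E[X] = 0.33·6.5 + 0.5·7 + 0.17·4.5 = 6.41.
E[X²] = 0.33·43.5 + 0.5·55.6667 + 0.17·24.75 = 46.3958.
Var(X) = E[X²] − (E[X])² = 46.3958 − 41.0881 = 5.30773.
SD(X) = √5.30773 = 2.30385.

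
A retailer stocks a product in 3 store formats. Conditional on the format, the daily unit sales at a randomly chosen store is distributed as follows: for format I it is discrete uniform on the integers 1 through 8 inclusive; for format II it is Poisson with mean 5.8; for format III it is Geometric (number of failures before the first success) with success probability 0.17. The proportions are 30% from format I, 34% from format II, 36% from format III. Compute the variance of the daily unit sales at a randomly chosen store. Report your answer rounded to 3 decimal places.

Per component, I: μ=4.5, E[X²]=25.5; II: μ=5.8, E[X²]=39.44; III: μ=4.88235, E[X²]=52.5571.
E[X] = 0.3·4.5 + 0.34·5.8 + 0.36·4.88235 = 5.07965.
E[X²] = 0.3·25.5 + 0.34·39.44 + 0.36·52.5571 = 39.9802.
Var(X) = E[X²] − (E[X])² = 39.9802 − 25.8028 = 14.1773.

14.177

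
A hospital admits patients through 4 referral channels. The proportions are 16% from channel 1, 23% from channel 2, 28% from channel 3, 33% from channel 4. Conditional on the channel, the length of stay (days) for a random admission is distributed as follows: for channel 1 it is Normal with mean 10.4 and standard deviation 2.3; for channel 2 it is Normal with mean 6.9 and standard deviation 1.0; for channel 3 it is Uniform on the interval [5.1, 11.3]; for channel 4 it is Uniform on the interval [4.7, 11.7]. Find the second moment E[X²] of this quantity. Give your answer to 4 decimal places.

For each component E[X²] = Var + (mean)², giving 1: 113.45; 2: 48.61; 3: 70.4433; 4: 71.3233.
Overall E[X²] = 0.16·113.45 + 0.23·48.61 + 0.28·70.4433 + 0.33·71.3233 = 72.5931.

72.5931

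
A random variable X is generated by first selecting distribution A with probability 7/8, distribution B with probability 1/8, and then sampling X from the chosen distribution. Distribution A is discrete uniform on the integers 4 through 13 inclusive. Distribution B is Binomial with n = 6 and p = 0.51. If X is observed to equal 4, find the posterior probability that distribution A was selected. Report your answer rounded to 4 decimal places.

Likelihoods P(X=4 | ·): A: 0.1; B: 0.243649.
Posterior ∝ prior × likelihood. Numerator for A: 0.875·0.1 = 0.0875.
Normalizing constant: 0.875·0.1 + 0.125·0.243649 = 0.117956.
P(A | observation) = 0.0875 / 0.117956 = 0.741801.

0.7418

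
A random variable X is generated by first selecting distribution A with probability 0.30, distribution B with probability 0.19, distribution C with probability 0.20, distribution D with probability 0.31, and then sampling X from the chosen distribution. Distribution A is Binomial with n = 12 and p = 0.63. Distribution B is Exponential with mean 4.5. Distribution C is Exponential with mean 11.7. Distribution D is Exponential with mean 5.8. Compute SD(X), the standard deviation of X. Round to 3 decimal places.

6.969

Per component, A: μ=7.56, E[X²]=59.9508; B: μ=4.5, E[X²]=40.5; C: μ=11.7, E[X²]=273.78; D: μ=5.8, E[X²]=67.28.
E[X] = 0.3·7.56 + 0.19·4.5 + 0.2·11.7 + 0.31·5.8 = 7.261.
E[X²] = 0.3·59.9508 + 0.19·40.5 + 0.2·273.78 + 0.31·67.28 = 101.293.
Var(X) = E[X²] − (E[X])² = 101.293 − 52.7221 = 48.5709.
SD(X) = √48.5709 = 6.96928.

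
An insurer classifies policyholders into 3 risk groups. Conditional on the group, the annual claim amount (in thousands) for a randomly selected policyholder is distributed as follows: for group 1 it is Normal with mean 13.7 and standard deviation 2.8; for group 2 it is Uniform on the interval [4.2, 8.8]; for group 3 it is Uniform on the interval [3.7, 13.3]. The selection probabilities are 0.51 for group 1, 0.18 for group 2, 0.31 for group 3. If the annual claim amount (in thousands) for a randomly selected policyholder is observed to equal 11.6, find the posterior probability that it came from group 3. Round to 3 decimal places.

Likelihoods f(11.6 | ·): 1: 0.107549; 2: 0; 3: 0.104167.
Posterior ∝ prior × likelihood. Numerator for 3: 0.31·0.104167 = 0.0322917.
Normalizing constant: 0.51·0.107549 + 0.18·0 + 0.31·0.104167 = 0.0871417.
P(3 | observation) = 0.0322917 / 0.0871417 = 0.370565.

0.371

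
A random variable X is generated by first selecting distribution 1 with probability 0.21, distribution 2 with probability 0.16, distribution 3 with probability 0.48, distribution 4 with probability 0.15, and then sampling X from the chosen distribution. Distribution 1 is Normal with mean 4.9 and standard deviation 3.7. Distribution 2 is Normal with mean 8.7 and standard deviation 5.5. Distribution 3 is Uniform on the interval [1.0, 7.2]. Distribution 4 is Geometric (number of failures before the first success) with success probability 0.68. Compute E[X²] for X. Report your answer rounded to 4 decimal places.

For each component E[X²] = Var + (mean)², giving 1: 37.7; 2: 105.94; 3: 20.0133; 4: 0.913495.
Overall E[X²] = 0.21·37.7 + 0.16·105.94 + 0.48·20.0133 + 0.15·0.913495 = 34.6108.

34.6108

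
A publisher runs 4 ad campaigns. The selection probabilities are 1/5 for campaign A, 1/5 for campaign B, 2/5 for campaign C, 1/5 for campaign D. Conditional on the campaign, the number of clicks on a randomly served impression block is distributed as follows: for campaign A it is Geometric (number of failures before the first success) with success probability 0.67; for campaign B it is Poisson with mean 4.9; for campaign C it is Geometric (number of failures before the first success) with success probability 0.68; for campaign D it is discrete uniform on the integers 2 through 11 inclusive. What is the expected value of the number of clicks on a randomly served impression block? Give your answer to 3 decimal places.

2.567

Component means — A: 0.492537; B: 4.9; C: 0.470588; D: 6.5.
E[X] = 0.2·0.492537 + 0.2·4.9 + 0.4·0.470588 + 0.2·6.5 = 2.56674.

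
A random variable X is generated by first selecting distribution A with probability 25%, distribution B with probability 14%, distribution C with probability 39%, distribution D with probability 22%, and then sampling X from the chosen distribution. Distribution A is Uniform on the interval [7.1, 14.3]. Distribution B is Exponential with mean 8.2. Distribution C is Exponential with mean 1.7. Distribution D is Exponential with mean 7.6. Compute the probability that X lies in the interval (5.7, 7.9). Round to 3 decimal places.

Conditional on each component, P(5.7 < X < 7.9): A: 0.111111; B: 0.117426; C: 0.0253916; D: 0.118726.
By total probability, P(5.7 < X < 7.9) = 0.25·0.111111 + 0.14·0.117426 + 0.39·0.0253916 + 0.22·0.118726 = 0.0802398.

0.080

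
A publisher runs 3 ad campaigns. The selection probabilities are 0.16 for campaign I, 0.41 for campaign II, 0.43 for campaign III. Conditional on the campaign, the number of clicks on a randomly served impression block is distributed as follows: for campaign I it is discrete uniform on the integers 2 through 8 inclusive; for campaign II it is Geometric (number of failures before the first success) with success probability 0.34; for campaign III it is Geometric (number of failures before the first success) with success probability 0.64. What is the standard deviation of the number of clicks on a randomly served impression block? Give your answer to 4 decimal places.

Per component, I: μ=5, E[X²]=29; II: μ=1.94118, E[X²]=9.47751; III: μ=0.5625, E[X²]=1.19531.
E[X] = 0.16·5 + 0.41·1.94118 + 0.43·0.5625 = 1.83776.
E[X²] = 0.16·29 + 0.41·9.47751 + 0.43·1.19531 = 9.03976.
Var(X) = E[X²] − (E[X])² = 9.03976 − 3.37735 = 5.66241.
SD(X) = √5.66241 = 2.37958.

2.3796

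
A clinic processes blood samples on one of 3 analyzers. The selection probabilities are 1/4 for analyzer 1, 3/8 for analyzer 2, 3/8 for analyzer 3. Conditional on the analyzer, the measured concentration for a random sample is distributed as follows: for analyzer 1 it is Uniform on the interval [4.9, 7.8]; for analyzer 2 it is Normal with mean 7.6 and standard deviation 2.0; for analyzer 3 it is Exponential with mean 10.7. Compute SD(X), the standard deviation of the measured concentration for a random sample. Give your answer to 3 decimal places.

Per component, 1: μ=6.35, E[X²]=41.0233; 2: μ=7.6, E[X²]=61.76; 3: μ=10.7, E[X²]=228.98.
E[X] = 0.25·6.35 + 0.375·7.6 + 0.375·10.7 = 8.45.
E[X²] = 0.25·41.0233 + 0.375·61.76 + 0.375·228.98 = 119.283.
Var(X) = E[X²] − (E[X])² = 119.283 − 71.4025 = 47.8808.
SD(X) = √47.8808 = 6.9196.

6.920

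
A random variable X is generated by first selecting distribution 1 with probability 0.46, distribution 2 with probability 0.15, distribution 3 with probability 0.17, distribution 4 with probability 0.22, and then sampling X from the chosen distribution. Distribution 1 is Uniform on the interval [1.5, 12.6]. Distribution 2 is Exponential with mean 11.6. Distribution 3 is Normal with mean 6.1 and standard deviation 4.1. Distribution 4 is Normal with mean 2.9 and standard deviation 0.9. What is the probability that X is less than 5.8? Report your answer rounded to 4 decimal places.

0.5371

Conditional on each component, P(X < 5.8): 1: 0.387387; 2: 0.393469; 3: 0.470835; 4: 0.999364.
By total probability, P(X < 5.8) = 0.46·0.387387 + 0.15·0.393469 + 0.17·0.470835 + 0.22·0.999364 = 0.537121.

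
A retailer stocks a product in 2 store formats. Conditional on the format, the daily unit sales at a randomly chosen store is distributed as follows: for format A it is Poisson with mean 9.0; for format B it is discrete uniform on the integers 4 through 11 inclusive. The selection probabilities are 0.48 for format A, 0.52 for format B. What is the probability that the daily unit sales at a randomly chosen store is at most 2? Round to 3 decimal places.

0.003

Conditional on each format, P(X ≤ 2): A: 0.0062322; B: 0.
By total probability, P(X ≤ 2) = 0.48·0.0062322 + 0.52·0 = 0.00299145.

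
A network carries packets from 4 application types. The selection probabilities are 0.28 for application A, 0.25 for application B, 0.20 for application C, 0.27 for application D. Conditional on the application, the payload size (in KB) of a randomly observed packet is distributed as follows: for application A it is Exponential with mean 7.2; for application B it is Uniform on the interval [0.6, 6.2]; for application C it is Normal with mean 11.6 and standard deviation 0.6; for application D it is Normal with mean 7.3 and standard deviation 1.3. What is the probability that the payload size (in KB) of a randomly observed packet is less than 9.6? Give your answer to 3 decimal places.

Conditional on each application, P(X < 9.6): A: 0.736403; B: 1; C: 0.00042906; D: 0.961572.
By total probability, P(X < 9.6) = 0.28·0.736403 + 0.25·1 + 0.2·0.00042906 + 0.27·0.961572 = 0.715903.

0.716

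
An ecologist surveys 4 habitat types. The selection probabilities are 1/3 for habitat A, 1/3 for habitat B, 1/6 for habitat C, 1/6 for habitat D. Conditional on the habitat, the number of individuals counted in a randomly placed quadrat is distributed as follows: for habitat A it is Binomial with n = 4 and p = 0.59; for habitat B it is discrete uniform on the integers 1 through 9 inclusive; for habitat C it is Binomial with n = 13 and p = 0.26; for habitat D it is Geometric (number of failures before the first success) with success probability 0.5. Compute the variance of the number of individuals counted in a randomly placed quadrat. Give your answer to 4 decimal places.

Per component, A: μ=2.36, E[X²]=6.5372; B: μ=5, E[X²]=31.6667; C: μ=3.38, E[X²]=13.9256; D: μ=1, E[X²]=3.
E[X] = 0.333333·2.36 + 0.333333·5 + 0.166667·3.38 + 0.166667·1 = 3.18333.
E[X²] = 0.333333·6.5372 + 0.333333·31.6667 + 0.166667·13.9256 + 0.166667·3 = 15.5556.
Var(X) = E[X²] − (E[X])² = 15.5556 − 10.1336 = 5.42194.

5.4219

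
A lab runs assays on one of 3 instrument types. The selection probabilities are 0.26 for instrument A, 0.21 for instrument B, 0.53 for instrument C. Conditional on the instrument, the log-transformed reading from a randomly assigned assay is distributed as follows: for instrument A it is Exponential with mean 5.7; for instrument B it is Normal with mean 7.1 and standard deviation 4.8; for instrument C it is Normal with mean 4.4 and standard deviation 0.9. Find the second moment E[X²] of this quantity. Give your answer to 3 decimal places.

For each component E[X²] = Var + (mean)², giving A: 64.98; B: 73.45; C: 20.17.
Overall E[X²] = 0.26·64.98 + 0.21·73.45 + 0.53·20.17 = 43.0094.

43.009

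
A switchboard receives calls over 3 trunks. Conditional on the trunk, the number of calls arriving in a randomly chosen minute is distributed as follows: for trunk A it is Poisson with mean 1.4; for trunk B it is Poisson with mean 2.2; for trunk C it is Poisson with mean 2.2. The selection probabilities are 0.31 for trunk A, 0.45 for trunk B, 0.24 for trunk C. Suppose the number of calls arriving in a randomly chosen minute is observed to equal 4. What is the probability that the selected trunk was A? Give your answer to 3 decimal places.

Likelihoods P(X=4 | ·): A: 0.039472; B: 0.108151; C: 0.108151.
Posterior ∝ prior × likelihood. Numerator for A: 0.31·0.039472 = 0.0122363.
Normalizing constant: 0.31·0.039472 + 0.45·0.108151 + 0.24·0.108151 = 0.0868607.
P(A | observation) = 0.0122363 / 0.0868607 = 0.140873.

0.141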